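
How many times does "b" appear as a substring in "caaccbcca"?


Searching for "b" in "caaccbcca"
Scanning each position:
  Position 0: "c" => no
  Position 1: "a" => no
  Position 2: "a" => no
  Position 3: "c" => no
  Position 4: "c" => no
  Position 5: "b" => MATCH
  Position 6: "c" => no
  Position 7: "c" => no
  Position 8: "a" => no
Total occurrences: 1

1


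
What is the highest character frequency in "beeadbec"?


Input: beeadbec
Character counts:
  'a': 1
  'b': 2
  'c': 1
  'd': 1
  'e': 3
Maximum frequency: 3

3


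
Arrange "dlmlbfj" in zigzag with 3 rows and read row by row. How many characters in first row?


Zigzag "dlmlbfj" into 3 rows:
Placing characters:
  'd' => row 0
  'l' => row 1
  'm' => row 2
  'l' => row 1
  'b' => row 0
  'f' => row 1
  'j' => row 2
Rows:
  Row 0: "db"
  Row 1: "llf"
  Row 2: "mj"
First row length: 2

2


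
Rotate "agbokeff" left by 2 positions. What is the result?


Input: "agbokeff", rotate left by 2
First 2 characters: "ag"
Remaining characters: "bokeff"
Concatenate remaining + first: "bokeff" + "ag" = "bokeffag"

bokeffag


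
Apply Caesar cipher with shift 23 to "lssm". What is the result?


Caesar cipher: shift "lssm" by 23
  'l' (pos 11) + 23 = pos 8 = 'i'
  's' (pos 18) + 23 = pos 15 = 'p'
  's' (pos 18) + 23 = pos 15 = 'p'
  'm' (pos 12) + 23 = pos 9 = 'j'
Result: ippj

ippj


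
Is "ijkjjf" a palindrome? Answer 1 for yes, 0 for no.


Input: ijkjjf
Reversed: fjjkji
  Compare pos 0 ('i') with pos 5 ('f'): MISMATCH
  Compare pos 1 ('j') with pos 4 ('j'): match
  Compare pos 2 ('k') with pos 3 ('j'): MISMATCH
Result: not a palindrome

0


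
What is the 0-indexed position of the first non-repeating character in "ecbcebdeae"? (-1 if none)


Input: ecbcebdeae
Character frequencies:
  'a': 1
  'b': 2
  'c': 2
  'd': 1
  'e': 4
Scanning left to right for freq == 1:
  Position 0 ('e'): freq=4, skip
  Position 1 ('c'): freq=2, skip
  Position 2 ('b'): freq=2, skip
  Position 3 ('c'): freq=2, skip
  Position 4 ('e'): freq=4, skip
  Position 5 ('b'): freq=2, skip
  Position 6 ('d'): unique! => answer = 6

6


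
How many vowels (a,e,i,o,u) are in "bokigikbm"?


Input: bokigikbm
Checking each character:
  'b' at position 0: consonant
  'o' at position 1: vowel (running total: 1)
  'k' at position 2: consonant
  'i' at position 3: vowel (running total: 2)
  'g' at position 4: consonant
  'i' at position 5: vowel (running total: 3)
  'k' at position 6: consonant
  'b' at position 7: consonant
  'm' at position 8: consonant
Total vowels: 3

3


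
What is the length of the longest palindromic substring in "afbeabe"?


Input: "afbeabe"
Checking substrings for palindromes:
  No multi-char palindromic substrings found
Longest palindromic substring: "a" with length 1

1


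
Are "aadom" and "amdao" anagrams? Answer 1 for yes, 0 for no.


Strings: "aadom", "amdao"
Sorted first:  aadmo
Sorted second: aadmo
Sorted forms match => anagrams

1


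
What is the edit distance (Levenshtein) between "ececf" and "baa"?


Computing edit distance: "ececf" -> "baa"
DP table:
           b    a    a
      0    1    2    3
  e   1    1    2    3
  c   2    2    2    3
  e   3    3    3    3
  c   4    4    4    4
  f   5    5    5    5
Edit distance = dp[5][3] = 5

5


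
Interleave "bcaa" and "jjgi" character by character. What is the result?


Interleaving "bcaa" and "jjgi":
  Position 0: 'b' from first, 'j' from second => "bj"
  Position 1: 'c' from first, 'j' from second => "cj"
  Position 2: 'a' from first, 'g' from second => "ag"
  Position 3: 'a' from first, 'i' from second => "ai"
Result: bjcjagai

bjcjagai


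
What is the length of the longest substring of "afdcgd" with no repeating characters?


Input: "afdcgd"
Sliding window (track last position of each char):
  Position 0 ('a'): window [0,0] length 1 -- new best
  Position 1 ('f'): window [0,1] length 2 -- new best
  Position 2 ('d'): window [0,2] length 3 -- new best
  Position 3 ('c'): window [0,3] length 4 -- new best
  Position 4 ('g'): window [0,4] length 5 -- new best
  Position 5 ('d'): repeat (last at 2), move window start to 3
  Position 5 ('d'): window [3,5] length 3
Longest substring with no repeats: "afdcg" with length 5

5


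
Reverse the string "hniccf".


Input: hniccf
Reading characters right to left:
  Position 5: 'f'
  Position 4: 'c'
  Position 3: 'c'
  Position 2: 'i'
  Position 1: 'n'
  Position 0: 'h'
Reversed: fccinh

fccinh


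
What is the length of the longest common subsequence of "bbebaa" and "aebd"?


LCS of "bbebaa" and "aebd"
DP table:
           a    e    b    d
      0    0    0    0    0
  b   0    0    0    1    1
  b   0    0    0    1    1
  e   0    0    1    1    1
  b   0    0    1    2    2
  a   0    1    1    2    2
  a   0    1    1    2    2
LCS length = dp[6][4] = 2

2


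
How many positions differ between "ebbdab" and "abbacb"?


Comparing "ebbdab" and "abbacb" position by position:
  Position 0: 'e' vs 'a' => DIFFER
  Position 1: 'b' vs 'b' => same
  Position 2: 'b' vs 'b' => same
  Position 3: 'd' vs 'a' => DIFFER
  Position 4: 'a' vs 'c' => DIFFER
  Position 5: 'b' vs 'b' => same
Positions that differ: 3

3


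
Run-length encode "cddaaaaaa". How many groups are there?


Input: cddaaaaaa
Scanning for consecutive runs:
  Group 1: 'c' x 1 (positions 0-0)
  Group 2: 'd' x 2 (positions 1-2)
  Group 3: 'a' x 6 (positions 3-8)
Total groups: 3

3


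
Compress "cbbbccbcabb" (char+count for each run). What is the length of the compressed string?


Input: cbbbccbcabb
Runs:
  'c' x 1 => "c1"
  'b' x 3 => "b3"
  'c' x 2 => "c2"
  'b' x 1 => "b1"
  'c' x 1 => "c1"
  'a' x 1 => "a1"
  'b' x 2 => "b2"
Compressed: "c1b3c2b1c1a1b2"
Compressed length: 14

14


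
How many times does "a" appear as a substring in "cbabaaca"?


Searching for "a" in "cbabaaca"
Scanning each position:
  Position 0: "c" => no
  Position 1: "b" => no
  Position 2: "a" => MATCH
  Position 3: "b" => no
  Position 4: "a" => MATCH
  Position 5: "a" => MATCH
  Position 6: "c" => no
  Position 7: "a" => MATCH
Total occurrences: 4

4


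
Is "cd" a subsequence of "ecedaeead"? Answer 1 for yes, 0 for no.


Check if "cd" is a subsequence of "ecedaeead"
Greedy scan:
  Position 0 ('e'): no match needed
  Position 1 ('c'): matches sub[0] = 'c'
  Position 2 ('e'): no match needed
  Position 3 ('d'): matches sub[1] = 'd'
  Position 4 ('a'): no match needed
  Position 5 ('e'): no match needed
  Position 6 ('e'): no match needed
  Position 7 ('a'): no match needed
  Position 8 ('d'): no match needed
All 2 characters matched => is a subsequence

1


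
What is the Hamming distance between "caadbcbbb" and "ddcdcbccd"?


Comparing "caadbcbbb" and "ddcdcbccd" position by position:
  Position 0: 'c' vs 'd' => differ
  Position 1: 'a' vs 'd' => differ
  Position 2: 'a' vs 'c' => differ
  Position 3: 'd' vs 'd' => same
  Position 4: 'b' vs 'c' => differ
  Position 5: 'c' vs 'b' => differ
  Position 6: 'b' vs 'c' => differ
  Position 7: 'b' vs 'c' => differ
  Position 8: 'b' vs 'd' => differ
Total differences (Hamming distance): 8

8


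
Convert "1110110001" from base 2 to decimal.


Input: "1110110001" in base 2
Positional expansion:
  Digit '1' (value 1) x 2^9 = 512
  Digit '1' (value 1) x 2^8 = 256
  Digit '1' (value 1) x 2^7 = 128
  Digit '0' (value 0) x 2^6 = 0
  Digit '1' (value 1) x 2^5 = 32
  Digit '1' (value 1) x 2^4 = 16
  Digit '0' (value 0) x 2^3 = 0
  Digit '0' (value 0) x 2^2 = 0
  Digit '0' (value 0) x 2^1 = 0
  Digit '1' (value 1) x 2^0 = 1
Sum = 945

945


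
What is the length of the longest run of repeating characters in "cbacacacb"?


Input: "cbacacacb"
Scanning for longest run:
  Position 1 ('b'): new char, reset run to 1
  Position 2 ('a'): new char, reset run to 1
  Position 3 ('c'): new char, reset run to 1
  Position 4 ('a'): new char, reset run to 1
  Position 5 ('c'): new char, reset run to 1
  Position 6 ('a'): new char, reset run to 1
  Position 7 ('c'): new char, reset run to 1
  Position 8 ('b'): new char, reset run to 1
Longest run: 'c' with length 1

1


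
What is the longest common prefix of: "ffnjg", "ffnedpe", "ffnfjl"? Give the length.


Words: ffnjg, ffnedpe, ffnfjl
  Position 0: all 'f' => match
  Position 1: all 'f' => match
  Position 2: all 'n' => match
  Position 3: ('j', 'e', 'f') => mismatch, stop
LCP = "ffn" (length 3)

3


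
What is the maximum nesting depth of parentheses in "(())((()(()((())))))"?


Input: "(())((()(()((())))))"
Tracking depth:
  Position 0 '(': depth becomes 1
  Position 1 '(': depth becomes 2
  Position 2 ')': depth becomes 1
  Position 3 ')': depth becomes 0
  Position 4 '(': depth becomes 1
  Position 5 '(': depth becomes 2
  Position 6 '(': depth becomes 3
  Position 7 ')': depth becomes 2
  Position 8 '(': depth becomes 3
  Position 9 '(': depth becomes 4
  Position 10 ')': depth becomes 3
  Position 11 '(': depth becomes 4
  Position 12 '(': depth becomes 5
  Position 13 '(': depth becomes 6
  Position 14 ')': depth becomes 5
  Position 15 ')': depth becomes 4
  Position 16 ')': depth becomes 3
  Position 17 ')': depth becomes 2
  Position 18 ')': depth becomes 1
  Position 19 ')': depth becomes 0
Maximum depth reached: 6

6


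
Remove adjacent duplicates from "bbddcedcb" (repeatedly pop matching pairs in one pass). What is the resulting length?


Input: bbddcedcb
Stack-based adjacent duplicate removal:
  Read 'b': push. Stack: b
  Read 'b': matches stack top 'b' => pop. Stack: (empty)
  Read 'd': push. Stack: d
  Read 'd': matches stack top 'd' => pop. Stack: (empty)
  Read 'c': push. Stack: c
  Read 'e': push. Stack: ce
  Read 'd': push. Stack: ced
  Read 'c': push. Stack: cedc
  Read 'b': push. Stack: cedcb
Final stack: "cedcb" (length 5)

5


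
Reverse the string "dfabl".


Input: dfabl
Reading characters right to left:
  Position 4: 'l'
  Position 3: 'b'
  Position 2: 'a'
  Position 1: 'f'
  Position 0: 'd'
Reversed: lbafd

lbafd


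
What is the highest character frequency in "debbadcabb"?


Input: debbadcabb
Character counts:
  'a': 2
  'b': 4
  'c': 1
  'd': 2
  'e': 1
Maximum frequency: 4

4


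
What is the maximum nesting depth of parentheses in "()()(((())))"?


Input: "()()(((())))"
Tracking depth:
  Position 0 '(': depth becomes 1
  Position 1 ')': depth becomes 0
  Position 2 '(': depth becomes 1
  Position 3 ')': depth becomes 0
  Position 4 '(': depth becomes 1
  Position 5 '(': depth becomes 2
  Position 6 '(': depth becomes 3
  Position 7 '(': depth becomes 4
  Position 8 ')': depth becomes 3
  Position 9 ')': depth becomes 2
  Position 10 ')': depth becomes 1
  Position 11 ')': depth becomes 0
Maximum depth reached: 4

4


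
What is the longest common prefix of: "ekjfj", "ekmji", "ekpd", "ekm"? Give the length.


Words: ekjfj, ekmji, ekpd, ekm
  Position 0: all 'e' => match
  Position 1: all 'k' => match
  Position 2: ('j', 'm', 'p', 'm') => mismatch, stop
LCP = "ek" (length 2)

2


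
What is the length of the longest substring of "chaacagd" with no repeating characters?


Input: "chaacagd"
Sliding window (track last position of each char):
  Position 0 ('c'): window [0,0] length 1 -- new best
  Position 1 ('h'): window [0,1] length 2 -- new best
  Position 2 ('a'): window [0,2] length 3 -- new best
  Position 3 ('a'): repeat (last at 2), move window start to 3
  Position 3 ('a'): window [3,3] length 1
  Position 4 ('c'): window [3,4] length 2
  Position 5 ('a'): repeat (last at 3), move window start to 4
  Position 5 ('a'): window [4,5] length 2
  Position 6 ('g'): window [4,6] length 3
  Position 7 ('d'): window [4,7] length 4 -- new best
Longest substring with no repeats: "cagd" with length 4

4


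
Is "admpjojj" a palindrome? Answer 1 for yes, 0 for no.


Input: admpjojj
Reversed: jjojpmda
  Compare pos 0 ('a') with pos 7 ('j'): MISMATCH
  Compare pos 1 ('d') with pos 6 ('j'): MISMATCH
  Compare pos 2 ('m') with pos 5 ('o'): MISMATCH
  Compare pos 3 ('p') with pos 4 ('j'): MISMATCH
Result: not a palindrome

0


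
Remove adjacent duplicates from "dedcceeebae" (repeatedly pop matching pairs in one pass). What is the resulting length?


Input: dedcceeebae
Stack-based adjacent duplicate removal:
  Read 'd': push. Stack: d
  Read 'e': push. Stack: de
  Read 'd': push. Stack: ded
  Read 'c': push. Stack: dedc
  Read 'c': matches stack top 'c' => pop. Stack: ded
  Read 'e': push. Stack: dede
  Read 'e': matches stack top 'e' => pop. Stack: ded
  Read 'e': push. Stack: dede
  Read 'b': push. Stack: dedeb
  Read 'a': push. Stack: dedeba
  Read 'e': push. Stack: dedebae
Final stack: "dedebae" (length 7)

7


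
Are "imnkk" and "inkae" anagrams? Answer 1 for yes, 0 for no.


Strings: "imnkk", "inkae"
Sorted first:  ikkmn
Sorted second: aeikn
Differ at position 0: 'i' vs 'a' => not anagrams

0


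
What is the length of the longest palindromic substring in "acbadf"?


Input: "acbadf"
Checking substrings for palindromes:
  No multi-char palindromic substrings found
Longest palindromic substring: "a" with length 1

1


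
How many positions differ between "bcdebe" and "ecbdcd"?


Comparing "bcdebe" and "ecbdcd" position by position:
  Position 0: 'b' vs 'e' => DIFFER
  Position 1: 'c' vs 'c' => same
  Position 2: 'd' vs 'b' => DIFFER
  Position 3: 'e' vs 'd' => DIFFER
  Position 4: 'b' vs 'c' => DIFFER
  Position 5: 'e' vs 'd' => DIFFER
Positions that differ: 5

5


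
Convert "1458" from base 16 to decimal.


Input: "1458" in base 16
Positional expansion:
  Digit '1' (value 1) x 16^3 = 4096
  Digit '4' (value 4) x 16^2 = 1024
  Digit '5' (value 5) x 16^1 = 80
  Digit '8' (value 8) x 16^0 = 8
Sum = 5208

5208


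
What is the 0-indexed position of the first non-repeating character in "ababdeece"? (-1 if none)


Input: ababdeece
Character frequencies:
  'a': 2
  'b': 2
  'c': 1
  'd': 1
  'e': 3
Scanning left to right for freq == 1:
  Position 0 ('a'): freq=2, skip
  Position 1 ('b'): freq=2, skip
  Position 2 ('a'): freq=2, skip
  Position 3 ('b'): freq=2, skip
  Position 4 ('d'): unique! => answer = 4

4


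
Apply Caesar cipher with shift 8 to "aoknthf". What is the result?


Caesar cipher: shift "aoknthf" by 8
  'a' (pos 0) + 8 = pos 8 = 'i'
  'o' (pos 14) + 8 = pos 22 = 'w'
  'k' (pos 10) + 8 = pos 18 = 's'
  'n' (pos 13) + 8 = pos 21 = 'v'
  't' (pos 19) + 8 = pos 1 = 'b'
  'h' (pos 7) + 8 = pos 15 = 'p'
  'f' (pos 5) + 8 = pos 13 = 'n'
Result: iwsvbpn

iwsvbpn


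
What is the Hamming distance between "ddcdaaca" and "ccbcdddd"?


Comparing "ddcdaaca" and "ccbcdddd" position by position:
  Position 0: 'd' vs 'c' => differ
  Position 1: 'd' vs 'c' => differ
  Position 2: 'c' vs 'b' => differ
  Position 3: 'd' vs 'c' => differ
  Position 4: 'a' vs 'd' => differ
  Position 5: 'a' vs 'd' => differ
  Position 6: 'c' vs 'd' => differ
  Position 7: 'a' vs 'd' => differ
Total differences (Hamming distance): 8

8


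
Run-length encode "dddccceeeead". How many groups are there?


Input: dddccceeeead
Scanning for consecutive runs:
  Group 1: 'd' x 3 (positions 0-2)
  Group 2: 'c' x 3 (positions 3-5)
  Group 3: 'e' x 4 (positions 6-9)
  Group 4: 'a' x 1 (positions 10-10)
  Group 5: 'd' x 1 (positions 11-11)
Total groups: 5

5


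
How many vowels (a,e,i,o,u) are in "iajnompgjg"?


Input: iajnompgjg
Checking each character:
  'i' at position 0: vowel (running total: 1)
  'a' at position 1: vowel (running total: 2)
  'j' at position 2: consonant
  'n' at position 3: consonant
  'o' at position 4: vowel (running total: 3)
  'm' at position 5: consonant
  'p' at position 6: consonant
  'g' at position 7: consonant
  'j' at position 8: consonant
  'g' at position 9: consonant
Total vowels: 3

3


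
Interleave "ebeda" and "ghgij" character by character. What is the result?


Interleaving "ebeda" and "ghgij":
  Position 0: 'e' from first, 'g' from second => "eg"
  Position 1: 'b' from first, 'h' from second => "bh"
  Position 2: 'e' from first, 'g' from second => "eg"
  Position 3: 'd' from first, 'i' from second => "di"
  Position 4: 'a' from first, 'j' from second => "aj"
Result: egbhegdiaj

egbhegdiaj


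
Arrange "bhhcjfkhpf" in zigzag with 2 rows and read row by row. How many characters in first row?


Zigzag "bhhcjfkhpf" into 2 rows:
Placing characters:
  'b' => row 0
  'h' => row 1
  'h' => row 0
  'c' => row 1
  'j' => row 0
  'f' => row 1
  'k' => row 0
  'h' => row 1
  'p' => row 0
  'f' => row 1
Rows:
  Row 0: "bhjkp"
  Row 1: "hcfhf"
First row length: 5

5


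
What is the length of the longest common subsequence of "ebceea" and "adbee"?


LCS of "ebceea" and "adbee"
DP table:
           a    d    b    e    e
      0    0    0    0    0    0
  e   0    0    0    0    1    1
  b   0    0    0    1    1    1
  c   0    0    0    1    1    1
  e   0    0    0    1    2    2
  e   0    0    0    1    2    3
  a   0    1    1    1    2    3
LCS length = dp[6][5] = 3

3


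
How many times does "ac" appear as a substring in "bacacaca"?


Searching for "ac" in "bacacaca"
Scanning each position:
  Position 0: "ba" => no
  Position 1: "ac" => MATCH
  Position 2: "ca" => no
  Position 3: "ac" => MATCH
  Position 4: "ca" => no
  Position 5: "ac" => MATCH
  Position 6: "ca" => no
Total occurrences: 3

3


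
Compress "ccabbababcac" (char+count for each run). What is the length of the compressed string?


Input: ccabbababcac
Runs:
  'c' x 2 => "c2"
  'a' x 1 => "a1"
  'b' x 2 => "b2"
  'a' x 1 => "a1"
  'b' x 1 => "b1"
  'a' x 1 => "a1"
  'b' x 1 => "b1"
  'c' x 1 => "c1"
  'a' x 1 => "a1"
  'c' x 1 => "c1"
Compressed: "c2a1b2a1b1a1b1c1a1c1"
Compressed length: 20

20


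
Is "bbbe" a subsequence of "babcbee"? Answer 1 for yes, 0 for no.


Check if "bbbe" is a subsequence of "babcbee"
Greedy scan:
  Position 0 ('b'): matches sub[0] = 'b'
  Position 1 ('a'): no match needed
  Position 2 ('b'): matches sub[1] = 'b'
  Position 3 ('c'): no match needed
  Position 4 ('b'): matches sub[2] = 'b'
  Position 5 ('e'): matches sub[3] = 'e'
  Position 6 ('e'): no match needed
All 4 characters matched => is a subsequence

1


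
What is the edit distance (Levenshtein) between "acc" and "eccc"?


Computing edit distance: "acc" -> "eccc"
DP table:
           e    c    c    c
      0    1    2    3    4
  a   1    1    2    3    4
  c   2    2    1    2    3
  c   3    3    2    1    2
Edit distance = dp[3][4] = 2

2


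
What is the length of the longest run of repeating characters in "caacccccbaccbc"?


Input: "caacccccbaccbc"
Scanning for longest run:
  Position 1 ('a'): new char, reset run to 1
  Position 2 ('a'): continues run of 'a', length=2
  Position 3 ('c'): new char, reset run to 1
  Position 4 ('c'): continues run of 'c', length=2
  Position 5 ('c'): continues run of 'c', length=3
  Position 6 ('c'): continues run of 'c', length=4
  Position 7 ('c'): continues run of 'c', length=5
  Position 8 ('b'): new char, reset run to 1
  Position 9 ('a'): new char, reset run to 1
  Position 10 ('c'): new char, reset run to 1
  Position 11 ('c'): continues run of 'c', length=2
  Position 12 ('b'): new char, reset run to 1
  Position 13 ('c'): new char, reset run to 1
Longest run: 'c' with length 5

5


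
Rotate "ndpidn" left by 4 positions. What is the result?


Input: "ndpidn", rotate left by 4
First 4 characters: "ndpi"
Remaining characters: "dn"
Concatenate remaining + first: "dn" + "ndpi" = "dnndpi"

dnndpi


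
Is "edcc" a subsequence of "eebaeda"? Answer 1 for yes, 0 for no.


Check if "edcc" is a subsequence of "eebaeda"
Greedy scan:
  Position 0 ('e'): matches sub[0] = 'e'
  Position 1 ('e'): no match needed
  Position 2 ('b'): no match needed
  Position 3 ('a'): no match needed
  Position 4 ('e'): no match needed
  Position 5 ('d'): matches sub[1] = 'd'
  Position 6 ('a'): no match needed
Only matched 2/4 characters => not a subsequence

0


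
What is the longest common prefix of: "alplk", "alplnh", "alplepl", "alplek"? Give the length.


Words: alplk, alplnh, alplepl, alplek
  Position 0: all 'a' => match
  Position 1: all 'l' => match
  Position 2: all 'p' => match
  Position 3: all 'l' => match
  Position 4: ('k', 'n', 'e', 'e') => mismatch, stop
LCP = "alpl" (length 4)

4


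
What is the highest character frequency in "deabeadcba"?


Input: deabeadcba
Character counts:
  'a': 3
  'b': 2
  'c': 1
  'd': 2
  'e': 2
Maximum frequency: 3

3


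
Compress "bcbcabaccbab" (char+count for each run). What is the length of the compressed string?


Input: bcbcabaccbab
Runs:
  'b' x 1 => "b1"
  'c' x 1 => "c1"
  'b' x 1 => "b1"
  'c' x 1 => "c1"
  'a' x 1 => "a1"
  'b' x 1 => "b1"
  'a' x 1 => "a1"
  'c' x 2 => "c2"
  'b' x 1 => "b1"
  'a' x 1 => "a1"
  'b' x 1 => "b1"
Compressed: "b1c1b1c1a1b1a1c2b1a1b1"
Compressed length: 22

22


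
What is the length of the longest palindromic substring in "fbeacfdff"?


Input: "fbeacfdff"
Checking substrings for palindromes:
  [5:8] "fdf" (len 3) => palindrome
  [7:9] "ff" (len 2) => palindrome
Longest palindromic substring: "fdf" with length 3

3


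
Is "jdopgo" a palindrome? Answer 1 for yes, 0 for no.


Input: jdopgo
Reversed: ogpodj
  Compare pos 0 ('j') with pos 5 ('o'): MISMATCH
  Compare pos 1 ('d') with pos 4 ('g'): MISMATCH
  Compare pos 2 ('o') with pos 3 ('p'): MISMATCH
Result: not a palindrome

0


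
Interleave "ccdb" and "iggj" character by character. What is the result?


Interleaving "ccdb" and "iggj":
  Position 0: 'c' from first, 'i' from second => "ci"
  Position 1: 'c' from first, 'g' from second => "cg"
  Position 2: 'd' from first, 'g' from second => "dg"
  Position 3: 'b' from first, 'j' from second => "bj"
Result: cicgdgbj

cicgdgbj


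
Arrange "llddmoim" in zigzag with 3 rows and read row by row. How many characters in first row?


Zigzag "llddmoim" into 3 rows:
Placing characters:
  'l' => row 0
  'l' => row 1
  'd' => row 2
  'd' => row 1
  'm' => row 0
  'o' => row 1
  'i' => row 2
  'm' => row 1
Rows:
  Row 0: "lm"
  Row 1: "ldom"
  Row 2: "di"
First row length: 2

2


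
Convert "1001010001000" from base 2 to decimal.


Input: "1001010001000" in base 2
Positional expansion:
  Digit '1' (value 1) x 2^12 = 4096
  Digit '0' (value 0) x 2^11 = 0
  Digit '0' (value 0) x 2^10 = 0
  Digit '1' (value 1) x 2^9 = 512
  Digit '0' (value 0) x 2^8 = 0
  Digit '1' (value 1) x 2^7 = 128
  Digit '0' (value 0) x 2^6 = 0
  Digit '0' (value 0) x 2^5 = 0
  Digit '0' (value 0) x 2^4 = 0
  Digit '1' (value 1) x 2^3 = 8
  Digit '0' (value 0) x 2^2 = 0
  Digit '0' (value 0) x 2^1 = 0
  Digit '0' (value 0) x 2^0 = 0
Sum = 4744

4744


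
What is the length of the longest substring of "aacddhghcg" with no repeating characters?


Input: "aacddhghcg"
Sliding window (track last position of each char):
  Position 0 ('a'): window [0,0] length 1 -- new best
  Position 1 ('a'): repeat (last at 0), move window start to 1
  Position 1 ('a'): window [1,1] length 1
  Position 2 ('c'): window [1,2] length 2 -- new best
  Position 3 ('d'): window [1,3] length 3 -- new best
  Position 4 ('d'): repeat (last at 3), move window start to 4
  Position 4 ('d'): window [4,4] length 1
  Position 5 ('h'): window [4,5] length 2
  Position 6 ('g'): window [4,6] length 3
  Position 7 ('h'): repeat (last at 5), move window start to 6
  Position 7 ('h'): window [6,7] length 2
  Position 8 ('c'): window [6,8] length 3
  Position 9 ('g'): repeat (last at 6), move window start to 7
  Position 9 ('g'): window [7,9] length 3
Longest substring with no repeats: "acd" with length 3

3


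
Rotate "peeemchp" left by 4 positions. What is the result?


Input: "peeemchp", rotate left by 4
First 4 characters: "peee"
Remaining characters: "mchp"
Concatenate remaining + first: "mchp" + "peee" = "mchppeee"

mchppeee


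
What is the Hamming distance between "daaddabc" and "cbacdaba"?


Comparing "daaddabc" and "cbacdaba" position by position:
  Position 0: 'd' vs 'c' => differ
  Position 1: 'a' vs 'b' => differ
  Position 2: 'a' vs 'a' => same
  Position 3: 'd' vs 'c' => differ
  Position 4: 'd' vs 'd' => same
  Position 5: 'a' vs 'a' => same
  Position 6: 'b' vs 'b' => same
  Position 7: 'c' vs 'a' => differ
Total differences (Hamming distance): 4

4


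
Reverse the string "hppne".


Input: hppne
Reading characters right to left:
  Position 4: 'e'
  Position 3: 'n'
  Position 2: 'p'
  Position 1: 'p'
  Position 0: 'h'
Reversed: enpph

enpph


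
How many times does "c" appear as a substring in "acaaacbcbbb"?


Searching for "c" in "acaaacbcbbb"
Scanning each position:
  Position 0: "a" => no
  Position 1: "c" => MATCH
  Position 2: "a" => no
  Position 3: "a" => no
  Position 4: "a" => no
  Position 5: "c" => MATCH
  Position 6: "b" => no
  Position 7: "c" => MATCH
  Position 8: "b" => no
  Position 9: "b" => no
  Position 10: "b" => no
Total occurrences: 3

3


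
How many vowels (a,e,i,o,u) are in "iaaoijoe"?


Input: iaaoijoe
Checking each character:
  'i' at position 0: vowel (running total: 1)
  'a' at position 1: vowel (running total: 2)
  'a' at position 2: vowel (running total: 3)
  'o' at position 3: vowel (running total: 4)
  'i' at position 4: vowel (running total: 5)
  'j' at position 5: consonant
  'o' at position 6: vowel (running total: 6)
  'e' at position 7: vowel (running total: 7)
Total vowels: 7

7


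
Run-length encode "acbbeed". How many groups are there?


Input: acbbeed
Scanning for consecutive runs:
  Group 1: 'a' x 1 (positions 0-0)
  Group 2: 'c' x 1 (positions 1-1)
  Group 3: 'b' x 2 (positions 2-3)
  Group 4: 'e' x 2 (positions 4-5)
  Group 5: 'd' x 1 (positions 6-6)
Total groups: 5

5


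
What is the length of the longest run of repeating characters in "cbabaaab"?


Input: "cbabaaab"
Scanning for longest run:
  Position 1 ('b'): new char, reset run to 1
  Position 2 ('a'): new char, reset run to 1
  Position 3 ('b'): new char, reset run to 1
  Position 4 ('a'): new char, reset run to 1
  Position 5 ('a'): continues run of 'a', length=2
  Position 6 ('a'): continues run of 'a', length=3
  Position 7 ('b'): new char, reset run to 1
Longest run: 'a' with length 3

3


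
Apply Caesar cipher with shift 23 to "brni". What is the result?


Caesar cipher: shift "brni" by 23
  'b' (pos 1) + 23 = pos 24 = 'y'
  'r' (pos 17) + 23 = pos 14 = 'o'
  'n' (pos 13) + 23 = pos 10 = 'k'
  'i' (pos 8) + 23 = pos 5 = 'f'
Result: yokf

yokf


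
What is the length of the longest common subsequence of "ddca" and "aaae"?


LCS of "ddca" and "aaae"
DP table:
           a    a    a    e
      0    0    0    0    0
  d   0    0    0    0    0
  d   0    0    0    0    0
  c   0    0    0    0    0
  a   0    1    1    1    1
LCS length = dp[4][4] = 1

1


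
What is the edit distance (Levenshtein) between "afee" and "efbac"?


Computing edit distance: "afee" -> "efbac"
DP table:
           e    f    b    a    c
      0    1    2    3    4    5
  a   1    1    2    3    3    4
  f   2    2    1    2    3    4
  e   3    2    2    2    3    4
  e   4    3    3    3    3    4
Edit distance = dp[4][5] = 4

4


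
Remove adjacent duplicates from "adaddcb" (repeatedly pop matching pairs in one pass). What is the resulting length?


Input: adaddcb
Stack-based adjacent duplicate removal:
  Read 'a': push. Stack: a
  Read 'd': push. Stack: ad
  Read 'a': push. Stack: ada
  Read 'd': push. Stack: adad
  Read 'd': matches stack top 'd' => pop. Stack: ada
  Read 'c': push. Stack: adac
  Read 'b': push. Stack: adacb
Final stack: "adacb" (length 5)

5


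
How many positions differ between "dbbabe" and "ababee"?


Comparing "dbbabe" and "ababee" position by position:
  Position 0: 'd' vs 'a' => DIFFER
  Position 1: 'b' vs 'b' => same
  Position 2: 'b' vs 'a' => DIFFER
  Position 3: 'a' vs 'b' => DIFFER
  Position 4: 'b' vs 'e' => DIFFER
  Position 5: 'e' vs 'e' => same
Positions that differ: 4

4


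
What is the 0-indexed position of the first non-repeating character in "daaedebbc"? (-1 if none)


Input: daaedebbc
Character frequencies:
  'a': 2
  'b': 2
  'c': 1
  'd': 2
  'e': 2
Scanning left to right for freq == 1:
  Position 0 ('d'): freq=2, skip
  Position 1 ('a'): freq=2, skip
  Position 2 ('a'): freq=2, skip
  Position 3 ('e'): freq=2, skip
  Position 4 ('d'): freq=2, skip
  Position 5 ('e'): freq=2, skip
  Position 6 ('b'): freq=2, skip
  Position 7 ('b'): freq=2, skip
  Position 8 ('c'): unique! => answer = 8

8


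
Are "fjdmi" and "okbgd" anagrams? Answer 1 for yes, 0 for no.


Strings: "fjdmi", "okbgd"
Sorted first:  dfijm
Sorted second: bdgko
Differ at position 0: 'd' vs 'b' => not anagrams

0


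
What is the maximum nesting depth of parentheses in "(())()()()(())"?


Input: "(())()()()(())"
Tracking depth:
  Position 0 '(': depth becomes 1
  Position 1 '(': depth becomes 2
  Position 2 ')': depth becomes 1
  Position 3 ')': depth becomes 0
  Position 4 '(': depth becomes 1
  Position 5 ')': depth becomes 0
  Position 6 '(': depth becomes 1
  Position 7 ')': depth becomes 0
  Position 8 '(': depth becomes 1
  Position 9 ')': depth becomes 0
  Position 10 '(': depth becomes 1
  Position 11 '(': depth becomes 2
  Position 12 ')': depth becomes 1
  Position 13 ')': depth becomes 0
Maximum depth reached: 2

2


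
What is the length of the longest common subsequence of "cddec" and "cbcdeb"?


LCS of "cddec" and "cbcdeb"
DP table:
           c    b    c    d    e    b
      0    0    0    0    0    0    0
  c   0    1    1    1    1    1    1
  d   0    1    1    1    2    2    2
  d   0    1    1    1    2    2    2
  e   0    1    1    1    2    3    3
  c   0    1    1    2    2    3    3
LCS length = dp[5][6] = 3

3


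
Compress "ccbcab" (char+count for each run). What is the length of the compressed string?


Input: ccbcab
Runs:
  'c' x 2 => "c2"
  'b' x 1 => "b1"
  'c' x 1 => "c1"
  'a' x 1 => "a1"
  'b' x 1 => "b1"
Compressed: "c2b1c1a1b1"
Compressed length: 10

10


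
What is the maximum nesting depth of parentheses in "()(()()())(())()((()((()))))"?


Input: "()(()()())(())()((()((()))))"
Tracking depth:
  Position 0 '(': depth becomes 1
  Position 1 ')': depth becomes 0
  Position 2 '(': depth becomes 1
  Position 3 '(': depth becomes 2
  Position 4 ')': depth becomes 1
  Position 5 '(': depth becomes 2
  Position 6 ')': depth becomes 1
  Position 7 '(': depth becomes 2
  Position 8 ')': depth becomes 1
  Position 9 ')': depth becomes 0
  Position 10 '(': depth becomes 1
  Position 11 '(': depth becomes 2
  Position 12 ')': depth becomes 1
  Position 13 ')': depth becomes 0
  Position 14 '(': depth becomes 1
  Position 15 ')': depth becomes 0
  Position 16 '(': depth becomes 1
  Position 17 '(': depth becomes 2
  Position 18 '(': depth becomes 3
  Position 19 ')': depth becomes 2
  Position 20 '(': depth becomes 3
  Position 21 '(': depth becomes 4
  Position 22 '(': depth becomes 5
  Position 23 ')': depth becomes 4
  Position 24 ')': depth becomes 3
  Position 25 ')': depth becomes 2
  Position 26 ')': depth becomes 1
  Position 27 ')': depth becomes 0
Maximum depth reached: 5

5


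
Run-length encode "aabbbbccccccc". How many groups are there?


Input: aabbbbccccccc
Scanning for consecutive runs:
  Group 1: 'a' x 2 (positions 0-1)
  Group 2: 'b' x 4 (positions 2-5)
  Group 3: 'c' x 7 (positions 6-12)
Total groups: 3

3


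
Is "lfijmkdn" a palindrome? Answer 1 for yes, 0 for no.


Input: lfijmkdn
Reversed: ndkmjifl
  Compare pos 0 ('l') with pos 7 ('n'): MISMATCH
  Compare pos 1 ('f') with pos 6 ('d'): MISMATCH
  Compare pos 2 ('i') with pos 5 ('k'): MISMATCH
  Compare pos 3 ('j') with pos 4 ('m'): MISMATCH
Result: not a palindrome

0


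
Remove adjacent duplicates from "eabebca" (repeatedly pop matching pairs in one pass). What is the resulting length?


Input: eabebca
Stack-based adjacent duplicate removal:
  Read 'e': push. Stack: e
  Read 'a': push. Stack: ea
  Read 'b': push. Stack: eab
  Read 'e': push. Stack: eabe
  Read 'b': push. Stack: eabeb
  Read 'c': push. Stack: eabebc
  Read 'a': push. Stack: eabebca
Final stack: "eabebca" (length 7)

7


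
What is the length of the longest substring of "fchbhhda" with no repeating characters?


Input: "fchbhhda"
Sliding window (track last position of each char):
  Position 0 ('f'): window [0,0] length 1 -- new best
  Position 1 ('c'): window [0,1] length 2 -- new best
  Position 2 ('h'): window [0,2] length 3 -- new best
  Position 3 ('b'): window [0,3] length 4 -- new best
  Position 4 ('h'): repeat (last at 2), move window start to 3
  Position 4 ('h'): window [3,4] length 2
  Position 5 ('h'): repeat (last at 4), move window start to 5
  Position 5 ('h'): window [5,5] length 1
  Position 6 ('d'): window [5,6] length 2
  Position 7 ('a'): window [5,7] length 3
Longest substring with no repeats: "fchb" with length 4

4


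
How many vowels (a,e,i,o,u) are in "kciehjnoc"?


Input: kciehjnoc
Checking each character:
  'k' at position 0: consonant
  'c' at position 1: consonant
  'i' at position 2: vowel (running total: 1)
  'e' at position 3: vowel (running total: 2)
  'h' at position 4: consonant
  'j' at position 5: consonant
  'n' at position 6: consonant
  'o' at position 7: vowel (running total: 3)
  'c' at position 8: consonant
Total vowels: 3

3


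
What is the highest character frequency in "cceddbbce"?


Input: cceddbbce
Character counts:
  'b': 2
  'c': 3
  'd': 2
  'e': 2
Maximum frequency: 3

3


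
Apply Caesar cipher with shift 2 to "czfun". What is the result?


Caesar cipher: shift "czfun" by 2
  'c' (pos 2) + 2 = pos 4 = 'e'
  'z' (pos 25) + 2 = pos 1 = 'b'
  'f' (pos 5) + 2 = pos 7 = 'h'
  'u' (pos 20) + 2 = pos 22 = 'w'
  'n' (pos 13) + 2 = pos 15 = 'p'
Result: ebhwp

ebhwp


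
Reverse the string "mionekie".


Input: mionekie
Reading characters right to left:
  Position 7: 'e'
  Position 6: 'i'
  Position 5: 'k'
  Position 4: 'e'
  Position 3: 'n'
  Position 2: 'o'
  Position 1: 'i'
  Position 0: 'm'
Reversed: eikenoim

eikenoim


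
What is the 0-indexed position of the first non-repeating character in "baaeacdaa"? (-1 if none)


Input: baaeacdaa
Character frequencies:
  'a': 5
  'b': 1
  'c': 1
  'd': 1
  'e': 1
Scanning left to right for freq == 1:
  Position 0 ('b'): unique! => answer = 0

0


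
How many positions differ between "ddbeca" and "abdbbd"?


Comparing "ddbeca" and "abdbbd" position by position:
  Position 0: 'd' vs 'a' => DIFFER
  Position 1: 'd' vs 'b' => DIFFER
  Position 2: 'b' vs 'd' => DIFFER
  Position 3: 'e' vs 'b' => DIFFER
  Position 4: 'c' vs 'b' => DIFFER
  Position 5: 'a' vs 'd' => DIFFER
Positions that differ: 6

6


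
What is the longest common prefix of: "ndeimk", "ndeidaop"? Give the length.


Words: ndeimk, ndeidaop
  Position 0: all 'n' => match
  Position 1: all 'd' => match
  Position 2: all 'e' => match
  Position 3: all 'i' => match
  Position 4: ('m', 'd') => mismatch, stop
LCP = "ndei" (length 4)

4


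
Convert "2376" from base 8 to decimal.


Input: "2376" in base 8
Positional expansion:
  Digit '2' (value 2) x 8^3 = 1024
  Digit '3' (value 3) x 8^2 = 192
  Digit '7' (value 7) x 8^1 = 56
  Digit '6' (value 6) x 8^0 = 6
Sum = 1278

1278


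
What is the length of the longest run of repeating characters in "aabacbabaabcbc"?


Input: "aabacbabaabcbc"
Scanning for longest run:
  Position 1 ('a'): continues run of 'a', length=2
  Position 2 ('b'): new char, reset run to 1
  Position 3 ('a'): new char, reset run to 1
  Position 4 ('c'): new char, reset run to 1
  Position 5 ('b'): new char, reset run to 1
  Position 6 ('a'): new char, reset run to 1
  Position 7 ('b'): new char, reset run to 1
  Position 8 ('a'): new char, reset run to 1
  Position 9 ('a'): continues run of 'a', length=2
  Position 10 ('b'): new char, reset run to 1
  Position 11 ('c'): new char, reset run to 1
  Position 12 ('b'): new char, reset run to 1
  Position 13 ('c'): new char, reset run to 1
Longest run: 'a' with length 2

2


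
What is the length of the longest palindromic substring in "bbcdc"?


Input: "bbcdc"
Checking substrings for palindromes:
  [2:5] "cdc" (len 3) => palindrome
  [0:2] "bb" (len 2) => palindrome
Longest palindromic substring: "cdc" with length 3

3


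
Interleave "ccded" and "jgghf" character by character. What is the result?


Interleaving "ccded" and "jgghf":
  Position 0: 'c' from first, 'j' from second => "cj"
  Position 1: 'c' from first, 'g' from second => "cg"
  Position 2: 'd' from first, 'g' from second => "dg"
  Position 3: 'e' from first, 'h' from second => "eh"
  Position 4: 'd' from first, 'f' from second => "df"
Result: cjcgdgehdf

cjcgdgehdf


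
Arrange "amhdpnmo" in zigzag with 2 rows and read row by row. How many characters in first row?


Zigzag "amhdpnmo" into 2 rows:
Placing characters:
  'a' => row 0
  'm' => row 1
  'h' => row 0
  'd' => row 1
  'p' => row 0
  'n' => row 1
  'm' => row 0
  'o' => row 1
Rows:
  Row 0: "ahpm"
  Row 1: "mdno"
First row length: 4

4


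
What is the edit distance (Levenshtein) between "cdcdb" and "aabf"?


Computing edit distance: "cdcdb" -> "aabf"
DP table:
           a    a    b    f
      0    1    2    3    4
  c   1    1    2    3    4
  d   2    2    2    3    4
  c   3    3    3    3    4
  d   4    4    4    4    4
  b   5    5    5    4    5
Edit distance = dp[5][4] = 5

5


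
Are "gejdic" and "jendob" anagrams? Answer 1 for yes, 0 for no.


Strings: "gejdic", "jendob"
Sorted first:  cdegij
Sorted second: bdejno
Differ at position 0: 'c' vs 'b' => not anagrams

0


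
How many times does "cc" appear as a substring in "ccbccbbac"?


Searching for "cc" in "ccbccbbac"
Scanning each position:
  Position 0: "cc" => MATCH
  Position 1: "cb" => no
  Position 2: "bc" => no
  Position 3: "cc" => MATCH
  Position 4: "cb" => no
  Position 5: "bb" => no
  Position 6: "ba" => no
  Position 7: "ac" => no
Total occurrences: 2

2


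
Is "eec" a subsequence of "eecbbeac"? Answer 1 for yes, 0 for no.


Check if "eec" is a subsequence of "eecbbeac"
Greedy scan:
  Position 0 ('e'): matches sub[0] = 'e'
  Position 1 ('e'): matches sub[1] = 'e'
  Position 2 ('c'): matches sub[2] = 'c'
  Position 3 ('b'): no match needed
  Position 4 ('b'): no match needed
  Position 5 ('e'): no match needed
  Position 6 ('a'): no match needed
  Position 7 ('c'): no match needed
All 3 characters matched => is a subsequence

1


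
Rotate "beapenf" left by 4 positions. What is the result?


Input: "beapenf", rotate left by 4
First 4 characters: "beap"
Remaining characters: "enf"
Concatenate remaining + first: "enf" + "beap" = "enfbeap"

enfbeap


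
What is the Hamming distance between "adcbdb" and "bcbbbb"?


Comparing "adcbdb" and "bcbbbb" position by position:
  Position 0: 'a' vs 'b' => differ
  Position 1: 'd' vs 'c' => differ
  Position 2: 'c' vs 'b' => differ
  Position 3: 'b' vs 'b' => same
  Position 4: 'd' vs 'b' => differ
  Position 5: 'b' vs 'b' => same
Total differences (Hamming distance): 4

4


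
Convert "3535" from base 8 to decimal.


Input: "3535" in base 8
Positional expansion:
  Digit '3' (value 3) x 8^3 = 1536
  Digit '5' (value 5) x 8^2 = 320
  Digit '3' (value 3) x 8^1 = 24
  Digit '5' (value 5) x 8^0 = 5
Sum = 1885

1885


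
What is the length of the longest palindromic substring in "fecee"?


Input: "fecee"
Checking substrings for palindromes:
  [1:4] "ece" (len 3) => palindrome
  [3:5] "ee" (len 2) => palindrome
Longest palindromic substring: "ece" with length 3

3


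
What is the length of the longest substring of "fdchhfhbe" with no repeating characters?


Input: "fdchhfhbe"
Sliding window (track last position of each char):
  Position 0 ('f'): window [0,0] length 1 -- new best
  Position 1 ('d'): window [0,1] length 2 -- new best
  Position 2 ('c'): window [0,2] length 3 -- new best
  Position 3 ('h'): window [0,3] length 4 -- new best
  Position 4 ('h'): repeat (last at 3), move window start to 4
  Position 4 ('h'): window [4,4] length 1
  Position 5 ('f'): window [4,5] length 2
  Position 6 ('h'): repeat (last at 4), move window start to 5
  Position 6 ('h'): window [5,6] length 2
  Position 7 ('b'): window [5,7] length 3
  Position 8 ('e'): window [5,8] length 4
Longest substring with no repeats: "fdch" with length 4

4
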